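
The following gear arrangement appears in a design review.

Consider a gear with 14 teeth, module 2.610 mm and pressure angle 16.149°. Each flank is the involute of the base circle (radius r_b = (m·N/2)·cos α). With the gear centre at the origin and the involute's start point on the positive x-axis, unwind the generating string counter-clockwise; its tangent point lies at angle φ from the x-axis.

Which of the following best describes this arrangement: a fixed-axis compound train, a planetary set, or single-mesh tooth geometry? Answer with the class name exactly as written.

single-mesh tooth geometry

recognized (one wheel, involute flank): single-mesh tooth geometry, m = 2.610, N = 14
classification: single-mesh tooth geometry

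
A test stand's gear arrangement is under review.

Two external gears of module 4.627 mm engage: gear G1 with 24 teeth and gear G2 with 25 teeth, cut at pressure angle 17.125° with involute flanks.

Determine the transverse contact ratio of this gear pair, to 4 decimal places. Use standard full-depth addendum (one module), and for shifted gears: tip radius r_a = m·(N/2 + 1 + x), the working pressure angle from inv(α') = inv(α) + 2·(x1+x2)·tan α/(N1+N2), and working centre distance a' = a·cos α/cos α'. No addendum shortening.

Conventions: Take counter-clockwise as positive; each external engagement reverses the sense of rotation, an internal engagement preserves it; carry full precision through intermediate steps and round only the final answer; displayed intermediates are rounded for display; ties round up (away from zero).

single-mesh involute tooth geometry (24T engaging 25T at module 4.627)
base radii: r_b1 = 53.062323, r_b2 = 55.273253
tip radii: r_a1 = 60.151000, r_a2 = 62.464500
no profile shift: α' = α, a' = a
action lengths: √(r_a1²−r_b1²) = 28.329008, √(r_a2²−r_b2²) = 29.097788
base pitch p_b = π·m·cos α = 13.891684
CR = (28.329008 + 29.097788 − 113.361500·sin 17.12500°)/13.891684 = 1.731012
contact ratio ≈ 1.7310

1.7310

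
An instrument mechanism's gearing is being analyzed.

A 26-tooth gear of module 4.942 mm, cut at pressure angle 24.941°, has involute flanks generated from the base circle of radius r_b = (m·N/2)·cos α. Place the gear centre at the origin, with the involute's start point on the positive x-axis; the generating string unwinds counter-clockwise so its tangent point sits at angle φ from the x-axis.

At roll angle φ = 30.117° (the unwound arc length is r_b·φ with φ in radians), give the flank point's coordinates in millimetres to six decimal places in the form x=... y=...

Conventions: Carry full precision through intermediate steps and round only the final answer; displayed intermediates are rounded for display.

topology: single-mesh involute geometry — m = 4.942, N = 26
pitch radius r_p = m·N/2 = 4.942·26/2 = 64.246000
base radius r_b = r_p·cos α = 64.246000·cos 24.941° = 58.254578
roll angle φ = 30.117° = 0.52564081 rad
x = r_b·(cos φ + φ·sin φ) = 65.754972
y = r_b·(sin φ − φ·cos φ) = 2.743019

x=65.754972 y=2.743019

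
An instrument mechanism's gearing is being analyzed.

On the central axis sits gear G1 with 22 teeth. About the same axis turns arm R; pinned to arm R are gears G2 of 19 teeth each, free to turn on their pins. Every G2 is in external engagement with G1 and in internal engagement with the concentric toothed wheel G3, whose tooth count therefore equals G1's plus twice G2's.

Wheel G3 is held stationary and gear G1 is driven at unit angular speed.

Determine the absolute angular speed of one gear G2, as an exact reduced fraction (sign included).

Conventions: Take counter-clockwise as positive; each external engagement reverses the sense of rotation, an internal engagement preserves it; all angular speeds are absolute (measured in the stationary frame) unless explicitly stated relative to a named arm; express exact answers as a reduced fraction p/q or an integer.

-11/19

topology: planetary set — G1 22T / G2 19T / G3 60T, arm = carrier (Willis)
ring teeth: 22 + 2·19 = 60
22(ω_sun−ω_arm) = −60(ω_ring−ω_arm),  ω_ring = 0, ω_sun = 1
22(1−ω_arm) = −60(0−ω_arm)  ⇒  82·ω_arm = 22  ⇒  ω_arm = 11/41
sun–planet mesh: 22·(1−11/41) = −19·(ω_p−ω_arm)  ⇒  ω_p−ω_arm = -660/779
ω_p = 11/41 − 660/779 = -11/19
exact speed ratio = -11/19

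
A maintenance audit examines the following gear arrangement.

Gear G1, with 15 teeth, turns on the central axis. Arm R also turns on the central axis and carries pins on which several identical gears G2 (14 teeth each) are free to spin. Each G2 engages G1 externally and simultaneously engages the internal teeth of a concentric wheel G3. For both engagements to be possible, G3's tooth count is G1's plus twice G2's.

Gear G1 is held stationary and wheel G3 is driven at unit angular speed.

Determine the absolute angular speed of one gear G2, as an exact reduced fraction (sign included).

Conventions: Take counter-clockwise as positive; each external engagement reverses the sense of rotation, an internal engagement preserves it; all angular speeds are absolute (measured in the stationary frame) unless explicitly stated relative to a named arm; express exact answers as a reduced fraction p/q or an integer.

topology: planetary set — G1 15T / G2 14T / G3 43T, arm = carrier (Willis)
ring teeth: 15 + 2·14 = 43
15(ω_sun−ω_arm) = −43(ω_ring−ω_arm),  ω_sun = 0, ω_ring = 1
15(0−ω_arm) = −43(1−ω_arm)  ⇒  58·ω_arm = 43  ⇒  ω_arm = 43/58
sun–planet mesh: 15·(0−43/58) = −14·(ω_p−ω_arm)  ⇒  ω_p−ω_arm = 645/812
ω_p = 43/58 + 645/812 = 43/28
exact speed ratio = 43/28

43/28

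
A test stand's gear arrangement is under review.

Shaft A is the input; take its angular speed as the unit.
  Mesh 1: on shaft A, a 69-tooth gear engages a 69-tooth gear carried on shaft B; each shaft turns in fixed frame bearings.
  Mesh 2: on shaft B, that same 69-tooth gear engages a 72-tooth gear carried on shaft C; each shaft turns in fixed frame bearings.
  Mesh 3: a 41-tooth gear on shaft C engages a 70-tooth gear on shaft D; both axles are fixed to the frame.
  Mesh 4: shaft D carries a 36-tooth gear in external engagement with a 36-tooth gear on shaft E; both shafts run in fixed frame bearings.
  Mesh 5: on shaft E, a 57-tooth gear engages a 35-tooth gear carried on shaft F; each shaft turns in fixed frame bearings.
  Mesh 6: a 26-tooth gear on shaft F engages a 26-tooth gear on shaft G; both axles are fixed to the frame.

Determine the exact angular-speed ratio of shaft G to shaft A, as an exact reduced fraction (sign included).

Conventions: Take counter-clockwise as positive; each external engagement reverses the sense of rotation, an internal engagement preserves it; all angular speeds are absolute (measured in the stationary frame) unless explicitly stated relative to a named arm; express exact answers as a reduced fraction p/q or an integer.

class = fixed-axis compound train [6 meshes; 6 ratios multiply, 6 sense flips]
mesh 1 [69T→69T]: running ratio 1, sense −
mesh 2 [69T→72T]: running ratio 23/24, sense +
mesh 3 [41T→70T]: running ratio 943/1680, sense −
mesh 4 [36T→36T]: running ratio 943/1680, sense +
mesh 5 [57T→35T]: running ratio 17917/19600, sense −
mesh 6 [26T→26T]: running ratio 17917/19600, sense +
ω_out/ω_in = 17917/19600

17917/19600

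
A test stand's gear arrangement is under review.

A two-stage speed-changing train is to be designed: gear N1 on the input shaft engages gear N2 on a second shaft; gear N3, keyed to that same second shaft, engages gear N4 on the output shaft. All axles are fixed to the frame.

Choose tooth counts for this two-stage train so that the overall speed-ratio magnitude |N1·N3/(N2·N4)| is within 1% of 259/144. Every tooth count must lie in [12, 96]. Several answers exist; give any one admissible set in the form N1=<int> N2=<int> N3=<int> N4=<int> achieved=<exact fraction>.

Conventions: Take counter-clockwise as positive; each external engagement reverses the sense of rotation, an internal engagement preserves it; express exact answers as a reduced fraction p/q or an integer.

N1=14 N2=12 N3=37 N4=24 achieved=259/144

design class (target 259/144): fixed-axis compound train
target = 259/144 in lowest terms: an exact hit needs N1·N3 = k·259 and N2·N4 = k·144 for one integer k, every count in [12, 96]; additionally prefer no 1:1 stage (N1 ≠ N2, N3 ≠ N4)
k = 1: no 1:1-free in-range split of k·259 and k·144 into factor pairs; take k = 2
k = 2: N1·N3 = 518 = 14·37, N2·N4 = 288 = 12·24
achieved = 14·37/(12·24) = 259/144; |achieved − target| = 0 ≤ 259/14400 ✓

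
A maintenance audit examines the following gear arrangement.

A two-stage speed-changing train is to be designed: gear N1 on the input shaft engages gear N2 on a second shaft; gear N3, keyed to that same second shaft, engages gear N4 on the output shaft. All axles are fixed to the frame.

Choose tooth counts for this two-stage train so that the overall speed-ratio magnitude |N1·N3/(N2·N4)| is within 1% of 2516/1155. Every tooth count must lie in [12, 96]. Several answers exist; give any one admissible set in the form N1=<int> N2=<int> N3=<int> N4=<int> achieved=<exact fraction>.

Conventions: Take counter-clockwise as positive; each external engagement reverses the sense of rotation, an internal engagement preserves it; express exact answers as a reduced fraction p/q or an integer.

class = fixed-axis compound train [2-stage, 2516/1155 wanted]
target = 2516/1155 in lowest terms: an exact hit needs N1·N3 = k·2516 and N2·N4 = k·1155 for one integer k, every count in [12, 96]; additionally prefer no 1:1 stage (N1 ≠ N2, N3 ≠ N4)
k = 1: N1·N3 = 2516 = 34·74, N2·N4 = 1155 = 15·77
achieved = 34·74/(15·77) = 2516/1155; |achieved − target| = 0 ≤ 629/28875 ✓

N1=34 N2=15 N3=74 N4=77 achieved=2516/1155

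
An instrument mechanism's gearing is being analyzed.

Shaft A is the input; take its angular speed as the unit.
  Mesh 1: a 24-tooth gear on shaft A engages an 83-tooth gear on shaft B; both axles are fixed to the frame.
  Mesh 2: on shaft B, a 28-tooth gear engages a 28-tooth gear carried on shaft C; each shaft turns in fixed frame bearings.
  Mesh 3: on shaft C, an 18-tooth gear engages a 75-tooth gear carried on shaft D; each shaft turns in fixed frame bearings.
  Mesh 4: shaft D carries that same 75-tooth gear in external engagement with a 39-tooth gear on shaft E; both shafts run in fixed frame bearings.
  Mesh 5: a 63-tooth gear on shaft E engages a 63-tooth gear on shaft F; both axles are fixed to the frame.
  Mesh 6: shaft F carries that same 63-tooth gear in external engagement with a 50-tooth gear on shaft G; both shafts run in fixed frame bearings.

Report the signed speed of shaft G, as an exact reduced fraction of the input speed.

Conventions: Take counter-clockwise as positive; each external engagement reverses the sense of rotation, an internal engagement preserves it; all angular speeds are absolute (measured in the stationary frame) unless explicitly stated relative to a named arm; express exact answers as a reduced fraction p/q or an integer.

6-mesh fixed-axis compound train (all bearings frame-fixed)
mesh 1 [24T→83T]: |ω|/ω_in = 1×24/83 = 24/83, sense flips to −
mesh 2 [28T→28T]: |ω|/ω_in = (24/83)×28/28 = 24/83, sense flips to +
mesh 3 [18T→75T]: |ω|/ω_in = (24/83)×18/75 = 144/2075, sense flips to −
mesh 4 [75T→39T]: |ω|/ω_in = (144/2075)×75/39 = 144/1079, sense flips to +
mesh 5 [63T→63T]: |ω|/ω_in = (144/1079)×63/63 = 144/1079, sense flips to −
mesh 6 [63T→50T]: |ω|/ω_in = (144/1079)×63/50 = 4536/26975, sense flips to +
signed output speed (× input speed) = 4536/26975

4536/26975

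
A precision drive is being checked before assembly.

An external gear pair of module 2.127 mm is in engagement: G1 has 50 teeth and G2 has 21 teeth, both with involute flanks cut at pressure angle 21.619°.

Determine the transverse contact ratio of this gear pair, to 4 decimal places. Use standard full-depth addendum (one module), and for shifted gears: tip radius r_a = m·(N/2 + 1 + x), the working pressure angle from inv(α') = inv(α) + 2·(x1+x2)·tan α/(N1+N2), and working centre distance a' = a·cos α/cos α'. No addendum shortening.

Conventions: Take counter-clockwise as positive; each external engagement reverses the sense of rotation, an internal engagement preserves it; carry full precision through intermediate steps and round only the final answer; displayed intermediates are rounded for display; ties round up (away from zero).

1.5941

recognized (one external pair, fixed centres): single-mesh tooth geometry, m = 2.127, N1 = 50, N2 = 21
base radii: r_b1 = 49.434371, r_b2 = 20.762436
tip radii: r_a1 = 55.302000, r_a2 = 24.460500
no profile shift: α' = α, a' = a
action lengths: √(r_a1²−r_b1²) = 24.790204, √(r_a2²−r_b2²) = 12.932027
base pitch p_b = π·m·cos α = 6.212106
CR = (24.790204 + 12.932027 − 75.508500·sin 21.61900°)/6.212106 = 1.594052
contact ratio ≈ 1.5941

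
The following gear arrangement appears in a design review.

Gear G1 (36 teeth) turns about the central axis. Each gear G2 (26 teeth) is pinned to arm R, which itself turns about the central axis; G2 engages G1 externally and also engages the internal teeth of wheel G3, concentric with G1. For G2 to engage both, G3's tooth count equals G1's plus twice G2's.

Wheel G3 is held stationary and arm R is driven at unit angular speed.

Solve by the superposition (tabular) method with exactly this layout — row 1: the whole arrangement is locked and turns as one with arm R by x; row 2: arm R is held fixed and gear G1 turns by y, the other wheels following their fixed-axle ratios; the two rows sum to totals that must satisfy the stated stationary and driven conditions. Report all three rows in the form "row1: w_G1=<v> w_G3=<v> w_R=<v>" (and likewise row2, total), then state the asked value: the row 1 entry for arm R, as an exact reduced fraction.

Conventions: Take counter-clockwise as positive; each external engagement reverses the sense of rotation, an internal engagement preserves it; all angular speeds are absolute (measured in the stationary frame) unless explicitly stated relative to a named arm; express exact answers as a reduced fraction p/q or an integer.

row1: w_G1=1 w_G3=1 w_R=1
row2: w_G1=22/9 w_G3=-1 w_R=0
total: w_G1=31/9 w_G3=0 w_R=1
asked value: 1

recognized (axles ride arm R): planetary set, 36/26/88 teeth
superposition row 1 [locked train]: every member turns x
superposition row 2 [arm held]: sun y, ring −(36/88)·y, arm 0
boundary: total ω_ring = x − (36/88)·y = 0 and total ω_arm = x = 1  ⇒  y = 22/9, x = 1
row 2 ring = −(36/88)·22/9 = -1
totals (row 1 + row 2): sun 1 + 22/9 = 31/9, ring 1 + (-1) = 0, arm 1 + 0 = 1
asked cell (row1, arm) = 1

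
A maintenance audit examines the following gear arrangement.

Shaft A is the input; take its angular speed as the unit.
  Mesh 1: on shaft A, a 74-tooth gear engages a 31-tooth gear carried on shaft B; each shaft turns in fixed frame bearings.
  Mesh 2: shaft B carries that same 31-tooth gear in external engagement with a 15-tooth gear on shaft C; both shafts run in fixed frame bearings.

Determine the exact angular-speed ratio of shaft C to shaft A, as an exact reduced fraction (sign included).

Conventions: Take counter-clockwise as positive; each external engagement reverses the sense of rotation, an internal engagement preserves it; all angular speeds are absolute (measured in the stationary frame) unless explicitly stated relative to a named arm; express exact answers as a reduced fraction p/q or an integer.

74/15

class = fixed-axis compound train [2 meshes; 2 ratios multiply, 2 sense flips]
mesh 1 [74T→31T]: running ratio 74/31, sense −
mesh 2 [31T→15T]: running ratio 74/15, sense +
ω_out/ω_in = 74/15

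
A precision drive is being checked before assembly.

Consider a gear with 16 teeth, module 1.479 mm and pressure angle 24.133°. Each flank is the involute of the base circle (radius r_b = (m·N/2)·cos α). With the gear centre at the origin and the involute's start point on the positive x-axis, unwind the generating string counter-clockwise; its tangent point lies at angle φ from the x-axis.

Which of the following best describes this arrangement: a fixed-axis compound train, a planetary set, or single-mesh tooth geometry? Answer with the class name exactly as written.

class = single-mesh tooth geometry [base-circle involute, m = 1.479, 16T]
classification: single-mesh tooth geometry

single-mesh tooth geometry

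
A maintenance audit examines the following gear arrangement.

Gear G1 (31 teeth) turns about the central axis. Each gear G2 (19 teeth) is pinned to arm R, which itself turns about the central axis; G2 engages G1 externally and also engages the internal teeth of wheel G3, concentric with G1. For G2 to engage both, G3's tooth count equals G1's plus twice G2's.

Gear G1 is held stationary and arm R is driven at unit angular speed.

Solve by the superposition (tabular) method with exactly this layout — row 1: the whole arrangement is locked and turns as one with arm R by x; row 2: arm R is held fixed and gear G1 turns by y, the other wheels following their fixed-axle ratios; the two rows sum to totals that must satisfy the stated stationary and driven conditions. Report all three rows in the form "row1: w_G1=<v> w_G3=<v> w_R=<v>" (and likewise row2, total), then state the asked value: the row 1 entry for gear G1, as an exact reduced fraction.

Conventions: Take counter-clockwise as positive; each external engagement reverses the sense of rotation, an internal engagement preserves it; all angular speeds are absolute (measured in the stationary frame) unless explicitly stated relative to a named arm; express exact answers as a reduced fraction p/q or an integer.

row1: w_G1=1 w_G3=1 w_R=1
row2: w_G1=-1 w_G3=31/69 w_R=0
total: w_G1=0 w_G3=100/69 w_R=1
asked value: 1

topology: planetary set — G1 31T / G2 19T / G3 69T, arm = carrier (Willis)
row 1: whole set turns with the arm by x
superposition row 2 [arm held]: sun y, ring −(31/69)·y, arm 0
boundary: total ω_sun = x + y = 0 and total ω_arm = x = 1  ⇒  y = -1, x = 1
row 2 ring = −(31/69)·(-1) = 31/69
totals (row 1 + row 2): sun 1 + (-1) = 0, ring 1 + 31/69 = 100/69, arm 1 + 0 = 1
asked cell (row1, sun) = 1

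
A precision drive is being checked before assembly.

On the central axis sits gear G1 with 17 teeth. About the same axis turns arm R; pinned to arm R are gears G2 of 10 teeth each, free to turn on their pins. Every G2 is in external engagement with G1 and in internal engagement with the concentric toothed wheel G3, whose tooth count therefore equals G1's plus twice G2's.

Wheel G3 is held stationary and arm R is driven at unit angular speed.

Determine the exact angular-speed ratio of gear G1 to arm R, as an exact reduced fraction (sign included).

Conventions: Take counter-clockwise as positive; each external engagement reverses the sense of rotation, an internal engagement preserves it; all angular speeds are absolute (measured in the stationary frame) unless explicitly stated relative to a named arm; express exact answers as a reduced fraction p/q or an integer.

topology: planetary set — G1 17T / G2 10T / G3 37T, arm = carrier (Willis)
ring teeth: 17 + 2·10 = 37
17(ω_sun−ω_arm) = −37(ω_ring−ω_arm),  ω_ring = 0, ω_arm = 1
ω_sun = 1 − (37/17)(0−1) = 54/17
ω_out/ω_in = 54/17

54/17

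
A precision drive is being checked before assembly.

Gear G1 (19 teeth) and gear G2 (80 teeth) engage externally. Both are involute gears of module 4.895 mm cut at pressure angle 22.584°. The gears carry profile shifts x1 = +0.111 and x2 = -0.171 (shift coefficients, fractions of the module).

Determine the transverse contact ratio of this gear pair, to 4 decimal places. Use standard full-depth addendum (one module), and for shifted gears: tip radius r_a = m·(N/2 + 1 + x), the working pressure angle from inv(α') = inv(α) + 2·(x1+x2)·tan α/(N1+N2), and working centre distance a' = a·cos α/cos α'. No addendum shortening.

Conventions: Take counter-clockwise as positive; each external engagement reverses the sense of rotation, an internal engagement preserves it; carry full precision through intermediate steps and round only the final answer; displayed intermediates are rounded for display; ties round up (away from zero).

single-mesh involute tooth geometry (19T engaging 80T at module 4.895)
base radii: r_b1 = 42.936572, r_b2 = 180.785566
tip radii: r_a1 = 51.940845, r_a2 = 199.857955
inv(α') = inv(22.584°) + 2·(+0.111-0.171)·tan α/(19+80) = 0.02126290  ⇒  α' = 22.41564°
a' = a·cos α / cos α' = 242.3025·cos 22.584°/cos 22.41564° = 242.007760
action lengths: √(r_a1²−r_b1²) = 29.228448, √(r_a2²−r_b2²) = 85.204351
base pitch p_b = π·m·cos α = 14.198865
CR = (29.228448 + 85.204351 − 242.007760·sin 22.41564°)/14.198865 = 1.559966
contact ratio ≈ 1.5600

1.5600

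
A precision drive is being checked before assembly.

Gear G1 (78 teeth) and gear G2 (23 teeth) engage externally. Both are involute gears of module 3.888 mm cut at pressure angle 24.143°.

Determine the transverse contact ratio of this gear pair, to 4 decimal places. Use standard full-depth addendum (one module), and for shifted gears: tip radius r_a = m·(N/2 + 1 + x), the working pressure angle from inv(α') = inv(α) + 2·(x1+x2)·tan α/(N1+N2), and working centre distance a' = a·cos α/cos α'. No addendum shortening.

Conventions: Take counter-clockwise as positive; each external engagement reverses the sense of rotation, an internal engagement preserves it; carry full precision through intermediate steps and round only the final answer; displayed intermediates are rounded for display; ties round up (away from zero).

1.5338

topology: single-mesh involute geometry — m = 3.888, 78T/23T pair
base radii: r_b1 = 138.368366, r_b2 = 40.800928
tip radii: r_a1 = 155.520000, r_a2 = 48.600000
no profile shift: α' = α, a' = a
action lengths: √(r_a1²−r_b1²) = 70.997646, √(r_a2²−r_b2²) = 26.405383
base pitch p_b = π·m·cos α = 11.146078
CR = (70.997646 + 26.405383 − 196.344000·sin 24.14300°)/11.146078 = 1.533751
contact ratio ≈ 1.5338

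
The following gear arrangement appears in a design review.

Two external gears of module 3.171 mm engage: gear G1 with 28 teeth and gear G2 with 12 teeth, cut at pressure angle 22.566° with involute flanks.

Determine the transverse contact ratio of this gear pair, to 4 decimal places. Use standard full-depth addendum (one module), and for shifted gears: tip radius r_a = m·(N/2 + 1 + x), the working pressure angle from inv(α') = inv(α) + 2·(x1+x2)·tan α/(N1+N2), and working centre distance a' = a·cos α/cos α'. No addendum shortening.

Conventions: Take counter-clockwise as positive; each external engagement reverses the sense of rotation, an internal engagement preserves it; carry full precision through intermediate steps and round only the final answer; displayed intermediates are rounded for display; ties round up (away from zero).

1.4511

class = single-mesh tooth geometry [involute pair 28T × 12T, m = 3.171]
base radii: r_b1 = 40.995111, r_b2 = 17.569333
tip radii: r_a1 = 47.565000, r_a2 = 22.197000
no profile shift: α' = α, a' = a
action lengths: √(r_a1²−r_b1²) = 24.121155, √(r_a2²−r_b2²) = 13.565594
base pitch p_b = π·m·cos α = 9.199281
CR = (24.121155 + 13.565594 − 63.420000·sin 22.56600°)/9.199281 = 1.451145
contact ratio ≈ 1.4511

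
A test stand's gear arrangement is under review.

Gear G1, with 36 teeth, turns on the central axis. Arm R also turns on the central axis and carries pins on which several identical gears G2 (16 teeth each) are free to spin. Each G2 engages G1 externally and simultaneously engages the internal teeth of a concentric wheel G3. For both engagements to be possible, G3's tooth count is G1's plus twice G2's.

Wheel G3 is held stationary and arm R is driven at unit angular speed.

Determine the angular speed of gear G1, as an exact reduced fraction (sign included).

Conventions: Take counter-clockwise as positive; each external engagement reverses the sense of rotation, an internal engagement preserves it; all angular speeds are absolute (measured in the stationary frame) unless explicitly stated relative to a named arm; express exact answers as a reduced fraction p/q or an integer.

26/9

recognized (axles ride arm R): planetary set, 36/16/68 teeth
ring teeth: 36 + 2·16 = 68
36(ω_sun−ω_arm) = −68(ω_ring−ω_arm),  ω_ring = 0, ω_arm = 1
ω_sun = 1 − (68/36)(0−1) = 26/9
exact speed ratio = 26/9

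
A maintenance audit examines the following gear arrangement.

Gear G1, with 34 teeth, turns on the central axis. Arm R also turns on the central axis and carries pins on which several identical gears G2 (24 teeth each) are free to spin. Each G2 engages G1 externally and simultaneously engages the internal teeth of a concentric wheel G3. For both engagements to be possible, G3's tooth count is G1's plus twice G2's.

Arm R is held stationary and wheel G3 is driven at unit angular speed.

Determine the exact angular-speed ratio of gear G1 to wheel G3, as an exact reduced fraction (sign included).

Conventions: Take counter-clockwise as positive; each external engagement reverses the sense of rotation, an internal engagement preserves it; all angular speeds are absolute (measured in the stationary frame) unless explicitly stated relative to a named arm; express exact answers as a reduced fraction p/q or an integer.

class = planetary set [G3 = 34+2·24 = 82; Willis about the carrier]
ring teeth: 34 + 2·24 = 82
34(ω_sun−ω_arm) = −82(ω_ring−ω_arm),  ω_arm = 0, ω_ring = 1
ω_sun = 0 − (82/34)(1−0) = -41/17
ω_out/ω_in = -41/17

-41/17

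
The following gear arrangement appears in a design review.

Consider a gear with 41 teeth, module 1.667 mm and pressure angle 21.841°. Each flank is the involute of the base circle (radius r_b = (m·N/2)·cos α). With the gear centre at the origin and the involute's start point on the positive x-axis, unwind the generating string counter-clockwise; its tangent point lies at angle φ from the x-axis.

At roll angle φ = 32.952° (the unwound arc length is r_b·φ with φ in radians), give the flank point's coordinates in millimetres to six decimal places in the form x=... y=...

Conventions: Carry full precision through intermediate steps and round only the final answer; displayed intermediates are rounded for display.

x=36.540633 y=1.945643

topology: single-mesh involute geometry — m = 1.667, N = 41
pitch radius r_p = m·N/2 = 1.667·41/2 = 34.173500
base radius r_b = r_p·cos α = 34.173500·cos 21.841° = 31.720521
roll angle φ = 32.952° = 0.57512090 rad
x = r_b·(cos φ + φ·sin φ) = 36.540633
y = r_b·(sin φ − φ·cos φ) = 1.945643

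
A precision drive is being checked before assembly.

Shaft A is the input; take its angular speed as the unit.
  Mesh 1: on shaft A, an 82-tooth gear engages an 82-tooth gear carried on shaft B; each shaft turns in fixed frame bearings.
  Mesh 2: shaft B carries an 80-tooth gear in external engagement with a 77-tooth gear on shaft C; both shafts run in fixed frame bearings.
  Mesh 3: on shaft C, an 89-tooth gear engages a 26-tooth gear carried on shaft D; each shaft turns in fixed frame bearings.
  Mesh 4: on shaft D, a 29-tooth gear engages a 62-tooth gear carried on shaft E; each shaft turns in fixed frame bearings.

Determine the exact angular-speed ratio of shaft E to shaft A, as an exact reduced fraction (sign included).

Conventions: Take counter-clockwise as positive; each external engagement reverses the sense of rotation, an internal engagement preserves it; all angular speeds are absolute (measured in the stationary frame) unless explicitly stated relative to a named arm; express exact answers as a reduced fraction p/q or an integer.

class = fixed-axis compound train [4 meshes; 4 ratios multiply, 4 sense flips]
mesh 1 [82T→82T]: running ratio 1, sense −
mesh 2 [80T→77T]: running ratio 80/77, sense +
mesh 3 [89T→26T]: running ratio 3560/1001, sense −
mesh 4 [29T→62T]: running ratio 51620/31031, sense +
ω_out/ω_in = 51620/31031

51620/31031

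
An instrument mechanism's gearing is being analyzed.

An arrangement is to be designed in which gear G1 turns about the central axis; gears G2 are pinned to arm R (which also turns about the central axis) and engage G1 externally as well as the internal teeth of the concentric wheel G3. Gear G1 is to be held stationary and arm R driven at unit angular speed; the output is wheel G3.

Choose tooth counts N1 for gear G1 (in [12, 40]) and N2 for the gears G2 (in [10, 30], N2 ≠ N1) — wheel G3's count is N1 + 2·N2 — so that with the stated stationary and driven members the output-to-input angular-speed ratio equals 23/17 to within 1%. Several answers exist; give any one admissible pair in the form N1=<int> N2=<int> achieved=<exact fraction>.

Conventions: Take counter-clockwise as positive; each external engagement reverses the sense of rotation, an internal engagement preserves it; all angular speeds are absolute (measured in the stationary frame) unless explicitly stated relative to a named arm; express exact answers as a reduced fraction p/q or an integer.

N1=12 N2=11 achieved=23/17

class = planetary set [ratio 23/17 wanted; Willis about the carrier]
Willis with ω_sun = 0: ω_ring/ω_arm = (N1+N3)/N3; set equal to 23/17  ⇒  N3/N1 = 1/(23/17 − 1) = 17/6
N3 = N1 + 2·N2  ⇒  N2/N1 = (N3/N1 − 1)/2 = (17/6 − 1)/2 = 11/12
smallest multiple with N1 ≥ 12 and N2 ≥ 10: k = 1  ⇒  N1 = 1·12 = 12, N2 = 1·11 = 11 (N1 ≤ 40, N2 ≤ 30, N2 ≠ N1 ✓), N3 = 12 + 2·11 = 34
check: (N1+N3)/N3 with N1 = 12, N3 = 34 gives 23/17; |achieved − target| = 0 ≤ 23/1700 ✓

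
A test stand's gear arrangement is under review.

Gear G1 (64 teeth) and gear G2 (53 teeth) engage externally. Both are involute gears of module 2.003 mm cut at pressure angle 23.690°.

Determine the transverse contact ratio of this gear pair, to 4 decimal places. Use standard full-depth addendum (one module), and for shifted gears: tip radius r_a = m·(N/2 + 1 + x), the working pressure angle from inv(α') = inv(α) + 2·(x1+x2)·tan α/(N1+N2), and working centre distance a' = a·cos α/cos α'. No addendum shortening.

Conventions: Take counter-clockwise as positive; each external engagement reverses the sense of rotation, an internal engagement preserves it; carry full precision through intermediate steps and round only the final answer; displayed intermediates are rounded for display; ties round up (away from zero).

1.6019

single-mesh involute tooth geometry (64T engaging 53T at module 2.003)
base radii: r_b1 = 58.694805, r_b2 = 48.606636
tip radii: r_a1 = 66.099000, r_a2 = 55.082500
no profile shift: α' = α, a' = a
action lengths: √(r_a1²−r_b1²) = 30.397330, √(r_a2²−r_b2²) = 25.912869
base pitch p_b = π·m·cos α = 5.762349
CR = (30.397330 + 25.912869 − 117.175500·sin 23.69000°)/5.762349 = 1.601863
contact ratio ≈ 1.6019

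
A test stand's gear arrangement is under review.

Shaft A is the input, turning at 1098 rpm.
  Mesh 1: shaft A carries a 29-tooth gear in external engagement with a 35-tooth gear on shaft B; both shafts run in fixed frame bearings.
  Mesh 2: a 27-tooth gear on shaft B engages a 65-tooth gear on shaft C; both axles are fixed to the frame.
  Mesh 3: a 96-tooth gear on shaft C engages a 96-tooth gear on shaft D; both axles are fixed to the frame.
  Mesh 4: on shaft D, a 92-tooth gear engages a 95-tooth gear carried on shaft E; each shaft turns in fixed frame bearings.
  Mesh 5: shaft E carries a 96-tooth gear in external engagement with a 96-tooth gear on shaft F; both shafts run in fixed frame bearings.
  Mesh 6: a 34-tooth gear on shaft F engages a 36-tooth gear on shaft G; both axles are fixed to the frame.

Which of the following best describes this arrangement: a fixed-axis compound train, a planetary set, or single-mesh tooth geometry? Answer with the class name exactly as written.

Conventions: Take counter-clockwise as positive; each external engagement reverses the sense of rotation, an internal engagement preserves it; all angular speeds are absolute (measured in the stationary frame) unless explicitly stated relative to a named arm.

topology: fixed-axis compound train — 6 meshes, A→G
classification: fixed-axis compound train

fixed-axis compound train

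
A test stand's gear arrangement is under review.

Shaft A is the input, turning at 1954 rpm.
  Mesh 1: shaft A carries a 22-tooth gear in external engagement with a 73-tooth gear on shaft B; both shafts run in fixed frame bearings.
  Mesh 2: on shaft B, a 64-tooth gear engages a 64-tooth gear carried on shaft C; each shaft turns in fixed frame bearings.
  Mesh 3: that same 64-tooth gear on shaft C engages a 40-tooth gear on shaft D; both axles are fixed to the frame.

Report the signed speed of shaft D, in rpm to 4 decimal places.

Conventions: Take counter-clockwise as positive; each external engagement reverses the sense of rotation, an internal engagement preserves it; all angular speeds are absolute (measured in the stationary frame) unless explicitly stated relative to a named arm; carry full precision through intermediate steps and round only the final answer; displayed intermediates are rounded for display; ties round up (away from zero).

recognized (4 fixed axles, 3 meshes): fixed-axis compound train
mesh 1 [22T→73T]: ω = 1954.0000×22/73 = 588.8767 rpm, sense flips to −
mesh 2 [64T→64T]: ω = 588.8767×64/64 = 588.8767 rpm, sense flips to +
mesh 3 [64T→40T]: ω = 588.8767×64/40 = 942.2027 rpm, sense flips to −
signed output speed = -942.2027 rpm

-942.2027 rpm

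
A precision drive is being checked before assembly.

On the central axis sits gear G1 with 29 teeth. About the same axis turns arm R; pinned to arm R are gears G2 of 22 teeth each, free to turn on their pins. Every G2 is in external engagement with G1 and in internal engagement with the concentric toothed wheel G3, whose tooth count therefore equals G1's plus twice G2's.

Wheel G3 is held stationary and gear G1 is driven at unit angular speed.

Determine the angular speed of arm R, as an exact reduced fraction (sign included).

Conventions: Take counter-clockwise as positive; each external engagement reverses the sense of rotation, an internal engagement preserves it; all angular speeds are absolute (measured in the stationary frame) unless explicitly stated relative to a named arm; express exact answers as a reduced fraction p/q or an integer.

29/102

class = planetary set [G3 = 29+2·22 = 73; Willis about the carrier]
ring teeth: 29 + 2·22 = 73
29(ω_sun−ω_arm) = −73(ω_ring−ω_arm),  ω_ring = 0, ω_sun = 1
29(1−ω_arm) = −73(0−ω_arm)  ⇒  102·ω_arm = 29  ⇒  ω_arm = 29/102
exact speed ratio = 29/102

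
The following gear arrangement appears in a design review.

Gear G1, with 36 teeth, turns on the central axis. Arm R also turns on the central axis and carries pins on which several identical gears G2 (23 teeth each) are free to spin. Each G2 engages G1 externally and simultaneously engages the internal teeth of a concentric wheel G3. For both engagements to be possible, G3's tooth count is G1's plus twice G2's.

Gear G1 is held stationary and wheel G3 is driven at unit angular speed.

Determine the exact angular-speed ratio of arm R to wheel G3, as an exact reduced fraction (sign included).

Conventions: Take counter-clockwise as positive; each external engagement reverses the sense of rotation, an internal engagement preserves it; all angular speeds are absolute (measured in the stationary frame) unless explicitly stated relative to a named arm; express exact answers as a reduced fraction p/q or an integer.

recognized (axles ride arm R): planetary set, 36/23/82 teeth
ring teeth: 36 + 2·23 = 82
36(ω_sun−ω_arm) = −82(ω_ring−ω_arm),  ω_sun = 0, ω_ring = 1
36(0−ω_arm) = −82(1−ω_arm)  ⇒  118·ω_arm = 82  ⇒  ω_arm = 41/59
ω_out/ω_in = 41/59

41/59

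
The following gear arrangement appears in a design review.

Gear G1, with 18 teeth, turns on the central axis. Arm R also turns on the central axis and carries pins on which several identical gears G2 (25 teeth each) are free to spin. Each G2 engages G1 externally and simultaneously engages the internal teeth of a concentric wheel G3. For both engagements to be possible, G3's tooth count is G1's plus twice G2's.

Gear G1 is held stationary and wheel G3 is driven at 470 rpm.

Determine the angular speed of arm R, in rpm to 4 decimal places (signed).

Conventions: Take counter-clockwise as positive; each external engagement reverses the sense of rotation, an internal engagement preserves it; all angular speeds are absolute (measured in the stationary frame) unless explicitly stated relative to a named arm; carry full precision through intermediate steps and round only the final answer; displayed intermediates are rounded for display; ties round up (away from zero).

planetary set (18T centre, 25T on arm, 68T internal) — Willis relation
normalise by the input: solve with ω_ring = 1, then scale by 470 rpm
ring teeth: 18 + 2·25 = 68
18(ω_sun−ω_arm) = −68(ω_ring−ω_arm),  ω_sun = 0, ω_ring = 1
18(0−ω_arm) = −68(1−ω_arm)  ⇒  86·ω_arm = 68  ⇒  ω_arm = 34/43
scale: ω_arm = 34/43 × 470 rpm = +371.6279 rpm

+371.6279 rpm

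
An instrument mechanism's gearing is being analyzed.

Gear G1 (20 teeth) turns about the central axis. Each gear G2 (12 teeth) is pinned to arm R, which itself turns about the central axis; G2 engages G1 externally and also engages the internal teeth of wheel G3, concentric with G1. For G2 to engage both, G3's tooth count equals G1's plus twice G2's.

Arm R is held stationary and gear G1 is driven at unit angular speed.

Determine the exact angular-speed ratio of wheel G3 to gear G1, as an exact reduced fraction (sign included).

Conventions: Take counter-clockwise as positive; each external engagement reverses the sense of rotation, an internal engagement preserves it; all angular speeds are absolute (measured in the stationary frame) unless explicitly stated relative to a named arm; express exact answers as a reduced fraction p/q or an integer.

-5/11

recognized (axles ride arm R): planetary set, 20/12/44 teeth
ring teeth: 20 + 2·12 = 44
20(ω_sun−ω_arm) = −44(ω_ring−ω_arm),  ω_arm = 0, ω_sun = 1
ω_ring = 0 − (20/44)(1−0) = -5/11
ω_out/ω_in = -5/11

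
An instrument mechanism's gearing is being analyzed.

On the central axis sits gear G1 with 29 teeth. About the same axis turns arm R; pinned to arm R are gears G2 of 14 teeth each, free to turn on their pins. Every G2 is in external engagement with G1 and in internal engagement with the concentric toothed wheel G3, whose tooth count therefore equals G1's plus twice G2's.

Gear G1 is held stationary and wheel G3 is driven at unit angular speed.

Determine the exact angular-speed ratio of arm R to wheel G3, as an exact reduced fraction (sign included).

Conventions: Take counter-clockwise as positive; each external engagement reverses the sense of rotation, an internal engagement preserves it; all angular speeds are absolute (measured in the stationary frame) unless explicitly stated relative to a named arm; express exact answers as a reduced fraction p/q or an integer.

planetary set (29T centre, 14T on arm, 57T internal) — Willis relation
ring teeth: 29 + 2·14 = 57
29(ω_sun−ω_arm) = −57(ω_ring−ω_arm),  ω_sun = 0, ω_ring = 1
29(0−ω_arm) = −57(1−ω_arm)  ⇒  86·ω_arm = 57  ⇒  ω_arm = 57/86
ω_out/ω_in = 57/86

57/86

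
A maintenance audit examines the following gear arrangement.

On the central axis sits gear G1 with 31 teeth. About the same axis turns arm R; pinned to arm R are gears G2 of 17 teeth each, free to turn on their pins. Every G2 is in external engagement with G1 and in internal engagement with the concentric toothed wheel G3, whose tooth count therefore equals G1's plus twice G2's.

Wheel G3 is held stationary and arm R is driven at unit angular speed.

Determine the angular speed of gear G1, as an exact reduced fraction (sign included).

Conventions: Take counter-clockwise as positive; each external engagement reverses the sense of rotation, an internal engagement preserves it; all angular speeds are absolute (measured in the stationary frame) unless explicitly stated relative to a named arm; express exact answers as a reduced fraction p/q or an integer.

96/31

topology: planetary set — G1 31T / G2 17T / G3 65T, arm = carrier (Willis)
ring teeth: 31 + 2·17 = 65
31(ω_sun−ω_arm) = −65(ω_ring−ω_arm),  ω_ring = 0, ω_arm = 1
ω_sun = 1 − (65/31)(0−1) = 96/31
exact speed ratio = 96/31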